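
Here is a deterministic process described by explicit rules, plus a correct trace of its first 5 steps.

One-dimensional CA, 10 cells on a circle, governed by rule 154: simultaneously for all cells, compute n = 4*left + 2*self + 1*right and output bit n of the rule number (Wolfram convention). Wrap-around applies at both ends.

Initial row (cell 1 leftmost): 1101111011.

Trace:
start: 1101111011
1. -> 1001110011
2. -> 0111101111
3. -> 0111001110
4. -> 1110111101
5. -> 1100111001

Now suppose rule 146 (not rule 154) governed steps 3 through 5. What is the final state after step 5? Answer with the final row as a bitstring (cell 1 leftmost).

(re-executing steps 3..5 under rule 146; state before step 3: 0111101111)
3. -> 0011000110
4. -> 0100101001
5. -> 0011000110

0011000110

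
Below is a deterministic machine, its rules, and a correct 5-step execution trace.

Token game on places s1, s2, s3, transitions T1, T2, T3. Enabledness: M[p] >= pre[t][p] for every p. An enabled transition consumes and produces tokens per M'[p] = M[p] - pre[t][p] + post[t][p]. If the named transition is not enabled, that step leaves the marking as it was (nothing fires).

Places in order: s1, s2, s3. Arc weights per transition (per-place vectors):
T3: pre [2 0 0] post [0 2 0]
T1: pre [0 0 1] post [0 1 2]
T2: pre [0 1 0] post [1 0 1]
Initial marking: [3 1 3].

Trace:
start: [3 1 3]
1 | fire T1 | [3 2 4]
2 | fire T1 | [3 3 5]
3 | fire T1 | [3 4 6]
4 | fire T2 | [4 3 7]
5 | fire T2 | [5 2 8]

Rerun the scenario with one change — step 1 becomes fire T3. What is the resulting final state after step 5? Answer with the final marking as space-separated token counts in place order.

(re-executing from step 1 with the substitution; state before step 1: [3 1 3])
1 | fire T3 | [1 3 3]
2 | fire T1 | [1 4 4]
3 | fire T1 | [1 5 5]
4 | fire T2 | [2 4 6]
5 | fire T2 | [3 3 7]

3 3 7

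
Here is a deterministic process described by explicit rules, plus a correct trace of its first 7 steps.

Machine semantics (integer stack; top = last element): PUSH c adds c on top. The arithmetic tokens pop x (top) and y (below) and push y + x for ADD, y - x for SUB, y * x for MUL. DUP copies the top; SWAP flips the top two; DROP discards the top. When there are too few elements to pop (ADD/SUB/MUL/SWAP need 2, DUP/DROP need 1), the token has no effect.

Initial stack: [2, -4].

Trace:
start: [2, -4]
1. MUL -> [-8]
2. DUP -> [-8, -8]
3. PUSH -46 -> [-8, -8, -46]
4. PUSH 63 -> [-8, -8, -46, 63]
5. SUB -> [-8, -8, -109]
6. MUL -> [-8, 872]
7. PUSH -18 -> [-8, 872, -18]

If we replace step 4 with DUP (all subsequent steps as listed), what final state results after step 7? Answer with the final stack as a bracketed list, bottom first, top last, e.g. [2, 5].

[-8, 0, -18]

(re-executing from step 4 with the substitution; state before step 4: [-8, -8, -46])
4. DUP -> [-8, -8, -46, -46]
5. SUB -> [-8, -8, 0]
6. MUL -> [-8, 0]
7. PUSH -18 -> [-8, 0, -18]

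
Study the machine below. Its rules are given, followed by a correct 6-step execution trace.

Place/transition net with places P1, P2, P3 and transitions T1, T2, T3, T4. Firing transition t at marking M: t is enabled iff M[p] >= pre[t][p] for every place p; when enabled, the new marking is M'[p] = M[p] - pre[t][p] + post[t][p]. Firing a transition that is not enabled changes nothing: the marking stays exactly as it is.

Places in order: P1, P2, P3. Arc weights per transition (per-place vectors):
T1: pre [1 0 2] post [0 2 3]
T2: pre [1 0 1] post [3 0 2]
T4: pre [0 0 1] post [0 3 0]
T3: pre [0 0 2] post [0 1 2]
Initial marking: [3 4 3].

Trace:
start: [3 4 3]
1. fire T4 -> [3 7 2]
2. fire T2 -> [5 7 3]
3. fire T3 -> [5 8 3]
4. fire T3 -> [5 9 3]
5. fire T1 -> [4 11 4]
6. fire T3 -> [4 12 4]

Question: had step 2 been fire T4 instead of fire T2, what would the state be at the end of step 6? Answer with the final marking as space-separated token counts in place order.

(re-executing from step 2 with the substitution; state before step 2: [3 7 2])
2. fire T4 -> [3 10 1]
3. fire T3 -> [3 10 1]
4. fire T3 -> [3 10 1]
5. fire T1 -> [3 10 1]
6. fire T3 -> [3 10 1]

3 10 1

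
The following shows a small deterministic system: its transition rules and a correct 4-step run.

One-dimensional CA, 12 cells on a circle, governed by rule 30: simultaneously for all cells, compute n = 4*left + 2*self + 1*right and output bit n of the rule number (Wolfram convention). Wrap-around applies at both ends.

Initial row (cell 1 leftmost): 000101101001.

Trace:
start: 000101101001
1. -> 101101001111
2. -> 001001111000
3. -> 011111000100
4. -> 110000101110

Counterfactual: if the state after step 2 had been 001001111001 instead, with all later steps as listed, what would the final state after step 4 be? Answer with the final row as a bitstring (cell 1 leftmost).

state after step 2 := 001001111001
3. -> 111111000111
4. -> 000000101100

000000101100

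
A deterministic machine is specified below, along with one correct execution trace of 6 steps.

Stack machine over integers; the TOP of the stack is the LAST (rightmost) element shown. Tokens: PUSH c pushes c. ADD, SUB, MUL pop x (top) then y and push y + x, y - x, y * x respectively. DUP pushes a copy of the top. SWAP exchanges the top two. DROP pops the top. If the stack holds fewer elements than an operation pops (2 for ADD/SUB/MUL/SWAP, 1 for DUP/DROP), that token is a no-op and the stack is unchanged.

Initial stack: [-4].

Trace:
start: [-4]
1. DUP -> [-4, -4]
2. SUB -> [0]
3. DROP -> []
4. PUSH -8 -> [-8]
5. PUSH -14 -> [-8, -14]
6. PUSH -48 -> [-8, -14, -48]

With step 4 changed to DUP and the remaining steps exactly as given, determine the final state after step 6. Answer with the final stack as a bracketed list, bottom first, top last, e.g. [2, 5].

[-14, -48]

(re-executing from step 4 with the substitution; state before step 4: [])
4. DUP -> []
5. PUSH -14 -> [-14]
6. PUSH -48 -> [-14, -48]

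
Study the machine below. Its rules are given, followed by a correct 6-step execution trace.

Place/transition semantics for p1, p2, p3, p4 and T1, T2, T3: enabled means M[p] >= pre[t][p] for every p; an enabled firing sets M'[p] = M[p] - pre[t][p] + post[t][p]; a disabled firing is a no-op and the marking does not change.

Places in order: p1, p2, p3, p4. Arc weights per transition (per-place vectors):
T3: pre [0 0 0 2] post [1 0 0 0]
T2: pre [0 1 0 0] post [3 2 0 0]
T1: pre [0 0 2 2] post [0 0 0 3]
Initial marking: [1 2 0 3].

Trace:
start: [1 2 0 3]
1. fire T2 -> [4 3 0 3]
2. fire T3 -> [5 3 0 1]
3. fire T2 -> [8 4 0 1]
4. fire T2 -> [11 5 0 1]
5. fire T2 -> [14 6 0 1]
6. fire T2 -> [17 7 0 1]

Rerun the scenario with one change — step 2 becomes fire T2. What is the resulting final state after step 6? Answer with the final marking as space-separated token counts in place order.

(re-executing from step 2 with the substitution; state before step 2: [4 3 0 3])
2. fire T2 -> [7 4 0 3]
3. fire T2 -> [10 5 0 3]
4. fire T2 -> [13 6 0 3]
5. fire T2 -> [16 7 0 3]
6. fire T2 -> [19 8 0 3]

19 8 0 3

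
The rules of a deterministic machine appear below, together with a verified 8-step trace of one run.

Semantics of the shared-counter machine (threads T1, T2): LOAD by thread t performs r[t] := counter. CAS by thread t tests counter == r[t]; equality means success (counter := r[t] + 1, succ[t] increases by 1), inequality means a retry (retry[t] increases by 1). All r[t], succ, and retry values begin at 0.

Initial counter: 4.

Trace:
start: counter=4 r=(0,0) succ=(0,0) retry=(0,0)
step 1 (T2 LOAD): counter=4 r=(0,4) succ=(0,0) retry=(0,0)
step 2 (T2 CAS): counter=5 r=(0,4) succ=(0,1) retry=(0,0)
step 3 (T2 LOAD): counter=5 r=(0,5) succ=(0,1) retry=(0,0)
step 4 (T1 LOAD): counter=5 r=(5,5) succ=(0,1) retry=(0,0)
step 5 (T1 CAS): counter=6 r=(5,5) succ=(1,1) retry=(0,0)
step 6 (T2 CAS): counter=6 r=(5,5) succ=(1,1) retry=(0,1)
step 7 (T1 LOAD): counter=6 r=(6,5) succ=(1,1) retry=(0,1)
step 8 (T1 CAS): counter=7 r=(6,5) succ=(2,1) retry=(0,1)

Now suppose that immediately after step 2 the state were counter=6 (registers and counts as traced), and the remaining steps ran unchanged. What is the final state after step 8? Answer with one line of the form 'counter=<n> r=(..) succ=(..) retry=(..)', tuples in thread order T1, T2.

state after step 2 := counter=6 r=(0,4) succ=(0,1) retry=(0,0)
step 3 (T2 LOAD): counter=6 r=(0,6) succ=(0,1) retry=(0,0)
step 4 (T1 LOAD): counter=6 r=(6,6) succ=(0,1) retry=(0,0)
step 5 (T1 CAS): counter=7 r=(6,6) succ=(1,1) retry=(0,0)
step 6 (T2 CAS): counter=7 r=(6,6) succ=(1,1) retry=(0,1)
step 7 (T1 LOAD): counter=7 r=(7,6) succ=(1,1) retry=(0,1)
step 8 (T1 CAS): counter=8 r=(7,6) succ=(2,1) retry=(0,1)

counter=8 r=(7,6) succ=(2,1) retry=(0,1)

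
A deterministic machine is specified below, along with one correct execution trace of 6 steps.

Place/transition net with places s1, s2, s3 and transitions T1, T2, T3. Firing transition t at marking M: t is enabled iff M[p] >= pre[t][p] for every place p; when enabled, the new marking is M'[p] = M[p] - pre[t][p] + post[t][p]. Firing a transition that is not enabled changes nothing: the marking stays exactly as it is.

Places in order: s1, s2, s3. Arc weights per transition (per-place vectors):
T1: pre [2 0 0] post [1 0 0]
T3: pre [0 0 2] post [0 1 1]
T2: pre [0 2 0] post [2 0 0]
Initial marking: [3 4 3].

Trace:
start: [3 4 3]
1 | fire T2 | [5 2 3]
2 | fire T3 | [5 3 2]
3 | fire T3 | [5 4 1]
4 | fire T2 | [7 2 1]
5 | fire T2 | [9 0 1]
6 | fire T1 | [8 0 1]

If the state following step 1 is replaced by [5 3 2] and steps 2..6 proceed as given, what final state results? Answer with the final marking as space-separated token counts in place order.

state after step 1 := [5 3 2]
2 | fire T3 | [5 4 1]
3 | fire T3 | [5 4 1]
4 | fire T2 | [7 2 1]
5 | fire T2 | [9 0 1]
6 | fire T1 | [8 0 1]

8 0 1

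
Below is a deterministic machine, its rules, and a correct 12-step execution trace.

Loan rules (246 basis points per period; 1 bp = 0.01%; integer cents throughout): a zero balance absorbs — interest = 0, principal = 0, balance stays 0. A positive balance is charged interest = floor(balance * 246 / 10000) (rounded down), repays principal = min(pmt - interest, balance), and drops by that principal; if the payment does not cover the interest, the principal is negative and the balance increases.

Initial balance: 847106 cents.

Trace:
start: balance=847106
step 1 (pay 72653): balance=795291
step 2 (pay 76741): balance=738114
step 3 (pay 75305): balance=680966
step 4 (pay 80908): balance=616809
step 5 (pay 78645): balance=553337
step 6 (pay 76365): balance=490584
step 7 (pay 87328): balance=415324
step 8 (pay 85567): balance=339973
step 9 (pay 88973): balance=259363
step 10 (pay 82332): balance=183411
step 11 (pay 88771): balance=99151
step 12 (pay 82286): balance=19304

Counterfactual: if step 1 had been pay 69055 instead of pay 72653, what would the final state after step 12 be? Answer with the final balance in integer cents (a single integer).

24004

(re-executing from step 1 with the substitution; state before step 1: balance=847106)
step 1 (pay 69055): balance=798889
step 2 (pay 76741): balance=741800
step 3 (pay 75305): balance=684743
step 4 (pay 80908): balance=620679
step 5 (pay 78645): balance=557302
step 6 (pay 76365): balance=494646
step 7 (pay 87328): balance=419486
step 8 (pay 85567): balance=344238
step 9 (pay 88973): balance=263733
step 10 (pay 82332): balance=187888
step 11 (pay 88771): balance=103739
step 12 (pay 82286): balance=24004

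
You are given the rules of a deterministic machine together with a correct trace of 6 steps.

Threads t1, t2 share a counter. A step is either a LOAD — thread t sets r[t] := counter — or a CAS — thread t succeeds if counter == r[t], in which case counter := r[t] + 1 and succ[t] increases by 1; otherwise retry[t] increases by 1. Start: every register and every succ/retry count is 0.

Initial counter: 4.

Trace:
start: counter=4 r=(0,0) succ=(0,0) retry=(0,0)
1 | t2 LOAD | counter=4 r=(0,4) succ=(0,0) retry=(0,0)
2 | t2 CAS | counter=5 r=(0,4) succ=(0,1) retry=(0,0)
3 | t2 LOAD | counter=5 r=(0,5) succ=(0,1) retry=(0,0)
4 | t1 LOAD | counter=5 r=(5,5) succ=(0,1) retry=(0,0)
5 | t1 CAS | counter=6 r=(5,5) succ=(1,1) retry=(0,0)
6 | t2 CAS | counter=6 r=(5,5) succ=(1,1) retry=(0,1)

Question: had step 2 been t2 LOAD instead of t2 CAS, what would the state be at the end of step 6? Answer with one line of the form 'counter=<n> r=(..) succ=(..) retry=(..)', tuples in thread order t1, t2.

(re-executing from step 2 with the substitution; state before step 2: counter=4 r=(0,4) succ=(0,0) retry=(0,0))
2 | t2 LOAD | counter=4 r=(0,4) succ=(0,0) retry=(0,0)
3 | t2 LOAD | counter=4 r=(0,4) succ=(0,0) retry=(0,0)
4 | t1 LOAD | counter=4 r=(4,4) succ=(0,0) retry=(0,0)
5 | t1 CAS | counter=5 r=(4,4) succ=(1,0) retry=(0,0)
6 | t2 CAS | counter=5 r=(4,4) succ=(1,0) retry=(0,1)

counter=5 r=(4,4) succ=(1,0) retry=(0,1)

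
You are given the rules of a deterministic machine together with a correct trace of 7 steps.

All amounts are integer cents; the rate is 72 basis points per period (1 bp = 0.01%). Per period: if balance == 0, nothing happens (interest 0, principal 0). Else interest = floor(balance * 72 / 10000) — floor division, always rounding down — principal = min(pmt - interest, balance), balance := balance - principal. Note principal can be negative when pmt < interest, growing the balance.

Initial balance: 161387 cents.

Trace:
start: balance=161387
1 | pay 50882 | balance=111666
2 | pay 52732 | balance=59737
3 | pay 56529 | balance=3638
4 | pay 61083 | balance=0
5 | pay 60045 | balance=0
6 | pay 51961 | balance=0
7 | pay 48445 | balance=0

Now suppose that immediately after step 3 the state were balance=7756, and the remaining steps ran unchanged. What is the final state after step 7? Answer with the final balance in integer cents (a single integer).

state after step 3 := balance=7756
4 | pay 61083 | balance=0
5 | pay 60045 | balance=0
6 | pay 51961 | balance=0
7 | pay 48445 | balance=0

0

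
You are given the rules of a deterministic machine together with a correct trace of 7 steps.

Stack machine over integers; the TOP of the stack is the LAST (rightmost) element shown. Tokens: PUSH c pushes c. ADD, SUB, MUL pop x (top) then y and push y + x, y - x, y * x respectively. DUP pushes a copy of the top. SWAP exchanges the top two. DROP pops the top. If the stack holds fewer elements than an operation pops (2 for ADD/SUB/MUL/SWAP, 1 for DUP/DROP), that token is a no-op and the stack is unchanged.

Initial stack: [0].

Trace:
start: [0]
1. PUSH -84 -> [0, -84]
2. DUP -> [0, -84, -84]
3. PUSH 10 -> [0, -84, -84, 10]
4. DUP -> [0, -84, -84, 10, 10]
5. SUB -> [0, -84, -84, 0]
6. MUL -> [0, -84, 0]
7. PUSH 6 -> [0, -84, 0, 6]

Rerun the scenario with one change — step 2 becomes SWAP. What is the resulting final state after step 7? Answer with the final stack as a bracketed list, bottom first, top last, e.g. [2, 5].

[-84, 0, 6]

(re-executing from step 2 with the substitution; state before step 2: [0, -84])
2. SWAP -> [-84, 0]
3. PUSH 10 -> [-84, 0, 10]
4. DUP -> [-84, 0, 10, 10]
5. SUB -> [-84, 0, 0]
6. MUL -> [-84, 0]
7. PUSH 6 -> [-84, 0, 6]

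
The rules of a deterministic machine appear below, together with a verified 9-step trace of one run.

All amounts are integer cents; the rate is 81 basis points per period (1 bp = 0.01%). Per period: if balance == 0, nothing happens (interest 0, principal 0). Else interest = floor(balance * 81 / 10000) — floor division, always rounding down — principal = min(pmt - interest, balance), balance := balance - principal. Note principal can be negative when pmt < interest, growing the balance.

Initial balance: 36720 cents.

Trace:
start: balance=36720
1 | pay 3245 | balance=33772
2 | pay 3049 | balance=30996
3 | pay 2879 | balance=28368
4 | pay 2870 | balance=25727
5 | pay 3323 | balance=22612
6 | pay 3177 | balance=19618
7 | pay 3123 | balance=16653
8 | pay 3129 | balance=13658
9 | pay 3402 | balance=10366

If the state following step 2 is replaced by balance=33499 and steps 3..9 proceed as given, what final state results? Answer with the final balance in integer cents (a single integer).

state after step 2 := balance=33499
3 | pay 2879 | balance=30891
4 | pay 2870 | balance=28271
5 | pay 3323 | balance=25176
6 | pay 3177 | balance=22202
7 | pay 3123 | balance=19258
8 | pay 3129 | balance=16284
9 | pay 3402 | balance=13013

13013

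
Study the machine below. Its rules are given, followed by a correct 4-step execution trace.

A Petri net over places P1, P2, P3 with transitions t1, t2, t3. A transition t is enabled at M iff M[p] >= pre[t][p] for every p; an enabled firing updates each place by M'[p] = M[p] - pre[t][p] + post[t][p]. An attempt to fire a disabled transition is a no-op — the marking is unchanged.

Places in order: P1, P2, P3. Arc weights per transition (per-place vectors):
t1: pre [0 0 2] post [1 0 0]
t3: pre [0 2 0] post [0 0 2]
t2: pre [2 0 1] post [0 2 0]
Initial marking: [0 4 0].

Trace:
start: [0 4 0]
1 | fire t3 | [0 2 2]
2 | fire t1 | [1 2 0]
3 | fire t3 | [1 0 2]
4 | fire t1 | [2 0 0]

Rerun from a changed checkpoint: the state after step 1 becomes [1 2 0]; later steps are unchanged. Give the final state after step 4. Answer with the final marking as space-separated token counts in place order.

state after step 1 := [1 2 0]
2 | fire t1 | [1 2 0]
3 | fire t3 | [1 0 2]
4 | fire t1 | [2 0 0]

2 0 0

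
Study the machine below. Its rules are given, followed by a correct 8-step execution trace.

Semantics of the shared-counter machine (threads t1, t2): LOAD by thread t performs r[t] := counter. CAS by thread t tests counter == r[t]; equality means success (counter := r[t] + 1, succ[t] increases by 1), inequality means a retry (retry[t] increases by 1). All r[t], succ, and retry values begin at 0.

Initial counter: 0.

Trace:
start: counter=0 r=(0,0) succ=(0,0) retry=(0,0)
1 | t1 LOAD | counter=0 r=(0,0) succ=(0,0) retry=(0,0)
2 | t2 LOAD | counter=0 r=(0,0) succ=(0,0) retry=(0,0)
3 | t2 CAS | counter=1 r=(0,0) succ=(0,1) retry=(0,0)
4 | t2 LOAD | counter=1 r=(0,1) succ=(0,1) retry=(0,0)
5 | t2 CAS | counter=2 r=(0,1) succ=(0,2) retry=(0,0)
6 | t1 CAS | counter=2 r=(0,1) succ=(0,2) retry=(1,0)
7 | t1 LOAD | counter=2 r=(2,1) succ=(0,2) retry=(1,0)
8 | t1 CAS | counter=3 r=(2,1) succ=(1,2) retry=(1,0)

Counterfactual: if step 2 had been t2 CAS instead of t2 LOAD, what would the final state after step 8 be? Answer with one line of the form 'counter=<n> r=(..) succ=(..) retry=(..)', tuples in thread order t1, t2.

counter=3 r=(2,1) succ=(1,2) retry=(1,1)

(re-executing from step 2 with the substitution; state before step 2: counter=0 r=(0,0) succ=(0,0) retry=(0,0))
2 | t2 CAS | counter=1 r=(0,0) succ=(0,1) retry=(0,0)
3 | t2 CAS | counter=1 r=(0,0) succ=(0,1) retry=(0,1)
4 | t2 LOAD | counter=1 r=(0,1) succ=(0,1) retry=(0,1)
5 | t2 CAS | counter=2 r=(0,1) succ=(0,2) retry=(0,1)
6 | t1 CAS | counter=2 r=(0,1) succ=(0,2) retry=(1,1)
7 | t1 LOAD | counter=2 r=(2,1) succ=(0,2) retry=(1,1)
8 | t1 CAS | counter=3 r=(2,1) succ=(1,2) retry=(1,1)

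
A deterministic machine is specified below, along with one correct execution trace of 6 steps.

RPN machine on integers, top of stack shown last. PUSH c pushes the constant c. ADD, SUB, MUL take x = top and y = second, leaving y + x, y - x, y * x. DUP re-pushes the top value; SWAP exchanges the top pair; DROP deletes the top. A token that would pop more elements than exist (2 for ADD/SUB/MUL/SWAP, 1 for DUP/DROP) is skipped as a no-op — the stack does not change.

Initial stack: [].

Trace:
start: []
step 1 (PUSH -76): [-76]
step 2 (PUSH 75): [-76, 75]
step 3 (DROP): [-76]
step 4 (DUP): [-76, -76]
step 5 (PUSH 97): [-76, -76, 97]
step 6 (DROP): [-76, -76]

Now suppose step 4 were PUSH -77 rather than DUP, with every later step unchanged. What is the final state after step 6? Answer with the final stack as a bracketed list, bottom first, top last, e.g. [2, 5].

[-76, -77]

(re-executing from step 4 with the substitution; state before step 4: [-76])
step 4 (PUSH -77): [-76, -77]
step 5 (PUSH 97): [-76, -77, 97]
step 6 (DROP): [-76, -77]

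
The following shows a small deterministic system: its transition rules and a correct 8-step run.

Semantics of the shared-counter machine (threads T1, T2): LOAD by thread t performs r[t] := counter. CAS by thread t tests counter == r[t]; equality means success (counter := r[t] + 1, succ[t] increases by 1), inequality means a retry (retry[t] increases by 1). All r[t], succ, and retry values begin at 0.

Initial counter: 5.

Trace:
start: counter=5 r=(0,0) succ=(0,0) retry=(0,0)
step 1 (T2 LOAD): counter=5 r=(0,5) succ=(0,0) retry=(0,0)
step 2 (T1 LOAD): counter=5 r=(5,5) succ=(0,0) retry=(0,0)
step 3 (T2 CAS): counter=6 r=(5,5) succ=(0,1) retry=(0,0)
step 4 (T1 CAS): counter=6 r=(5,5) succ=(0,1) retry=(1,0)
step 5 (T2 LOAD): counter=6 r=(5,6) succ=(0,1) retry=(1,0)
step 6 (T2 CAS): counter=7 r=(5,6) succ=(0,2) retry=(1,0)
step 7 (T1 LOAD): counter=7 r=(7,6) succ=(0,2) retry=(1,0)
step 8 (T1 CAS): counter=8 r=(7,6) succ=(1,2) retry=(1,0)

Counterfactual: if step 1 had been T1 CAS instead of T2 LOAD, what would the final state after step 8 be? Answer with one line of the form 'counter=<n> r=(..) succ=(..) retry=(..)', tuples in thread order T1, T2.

(re-executing from step 1 with the substitution; state before step 1: counter=5 r=(0,0) succ=(0,0) retry=(0,0))
step 1 (T1 CAS): counter=5 r=(0,0) succ=(0,0) retry=(1,0)
step 2 (T1 LOAD): counter=5 r=(5,0) succ=(0,0) retry=(1,0)
step 3 (T2 CAS): counter=5 r=(5,0) succ=(0,0) retry=(1,1)
step 4 (T1 CAS): counter=6 r=(5,0) succ=(1,0) retry=(1,1)
step 5 (T2 LOAD): counter=6 r=(5,6) succ=(1,0) retry=(1,1)
step 6 (T2 CAS): counter=7 r=(5,6) succ=(1,1) retry=(1,1)
step 7 (T1 LOAD): counter=7 r=(7,6) succ=(1,1) retry=(1,1)
step 8 (T1 CAS): counter=8 r=(7,6) succ=(2,1) retry=(1,1)

counter=8 r=(7,6) succ=(2,1) retry=(1,1)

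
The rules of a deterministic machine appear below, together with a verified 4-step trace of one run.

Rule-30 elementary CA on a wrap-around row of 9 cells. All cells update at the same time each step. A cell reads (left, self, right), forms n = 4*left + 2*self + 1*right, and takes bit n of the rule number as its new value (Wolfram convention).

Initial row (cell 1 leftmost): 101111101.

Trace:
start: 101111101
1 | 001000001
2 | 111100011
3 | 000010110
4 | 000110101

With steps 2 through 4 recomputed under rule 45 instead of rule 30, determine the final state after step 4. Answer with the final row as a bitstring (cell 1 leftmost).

(re-executing steps 2..4 under rule 45; state before step 2: 001000001)
2 | 001011101
3 | 001110011
4 | 001000010

001000010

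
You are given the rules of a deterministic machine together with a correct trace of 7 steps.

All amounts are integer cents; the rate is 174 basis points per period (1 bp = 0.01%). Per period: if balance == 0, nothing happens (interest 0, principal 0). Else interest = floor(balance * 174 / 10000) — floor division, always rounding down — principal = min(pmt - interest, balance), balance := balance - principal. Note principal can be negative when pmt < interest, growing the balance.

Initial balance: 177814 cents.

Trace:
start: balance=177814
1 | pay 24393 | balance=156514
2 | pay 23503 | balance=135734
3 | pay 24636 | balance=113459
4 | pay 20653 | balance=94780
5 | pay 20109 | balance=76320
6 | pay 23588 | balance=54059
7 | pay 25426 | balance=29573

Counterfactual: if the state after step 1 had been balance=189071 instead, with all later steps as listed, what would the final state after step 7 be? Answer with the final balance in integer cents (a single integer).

state after step 1 := balance=189071
2 | pay 23503 | balance=168857
3 | pay 24636 | balance=147159
4 | pay 20653 | balance=129066
5 | pay 20109 | balance=111202
6 | pay 23588 | balance=89548
7 | pay 25426 | balance=65680

65680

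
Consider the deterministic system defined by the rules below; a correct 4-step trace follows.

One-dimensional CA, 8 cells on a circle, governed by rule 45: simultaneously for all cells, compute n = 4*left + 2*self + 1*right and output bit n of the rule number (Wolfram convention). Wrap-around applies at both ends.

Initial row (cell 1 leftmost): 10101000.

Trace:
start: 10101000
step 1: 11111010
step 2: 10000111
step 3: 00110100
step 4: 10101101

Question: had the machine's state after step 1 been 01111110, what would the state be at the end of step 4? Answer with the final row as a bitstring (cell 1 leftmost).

11110000

state after step 1 := 01111110
step 2: 01000000
step 3: 01011111
step 4: 11110000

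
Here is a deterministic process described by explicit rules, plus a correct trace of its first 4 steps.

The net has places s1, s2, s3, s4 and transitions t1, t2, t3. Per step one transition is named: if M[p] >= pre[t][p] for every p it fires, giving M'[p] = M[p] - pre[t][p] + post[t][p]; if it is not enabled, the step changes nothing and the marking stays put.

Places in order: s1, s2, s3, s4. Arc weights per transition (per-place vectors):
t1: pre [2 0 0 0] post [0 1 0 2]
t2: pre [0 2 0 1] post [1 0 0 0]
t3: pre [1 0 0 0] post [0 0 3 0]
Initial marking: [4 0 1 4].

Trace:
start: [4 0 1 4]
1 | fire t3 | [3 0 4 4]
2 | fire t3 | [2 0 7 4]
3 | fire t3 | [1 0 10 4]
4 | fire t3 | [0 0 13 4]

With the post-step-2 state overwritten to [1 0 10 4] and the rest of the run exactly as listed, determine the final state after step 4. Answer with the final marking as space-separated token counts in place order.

state after step 2 := [1 0 10 4]
3 | fire t3 | [0 0 13 4]
4 | fire t3 | [0 0 13 4]

0 0 13 4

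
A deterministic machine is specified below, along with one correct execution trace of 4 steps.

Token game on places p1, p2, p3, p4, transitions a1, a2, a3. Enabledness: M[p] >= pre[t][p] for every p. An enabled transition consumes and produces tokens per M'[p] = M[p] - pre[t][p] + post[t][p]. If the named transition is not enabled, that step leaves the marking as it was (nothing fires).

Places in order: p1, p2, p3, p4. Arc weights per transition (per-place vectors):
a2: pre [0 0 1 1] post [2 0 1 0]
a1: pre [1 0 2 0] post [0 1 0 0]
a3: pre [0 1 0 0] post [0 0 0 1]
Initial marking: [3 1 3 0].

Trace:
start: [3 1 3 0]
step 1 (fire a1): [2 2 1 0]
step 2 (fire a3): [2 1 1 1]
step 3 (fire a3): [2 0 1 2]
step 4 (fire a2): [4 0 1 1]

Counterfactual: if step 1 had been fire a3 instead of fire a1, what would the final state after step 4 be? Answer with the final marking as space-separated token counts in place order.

(re-executing from step 1 with the substitution; state before step 1: [3 1 3 0])
step 1 (fire a3): [3 0 3 1]
step 2 (fire a3): [3 0 3 1]
step 3 (fire a3): [3 0 3 1]
step 4 (fire a2): [5 0 3 0]

5 0 3 0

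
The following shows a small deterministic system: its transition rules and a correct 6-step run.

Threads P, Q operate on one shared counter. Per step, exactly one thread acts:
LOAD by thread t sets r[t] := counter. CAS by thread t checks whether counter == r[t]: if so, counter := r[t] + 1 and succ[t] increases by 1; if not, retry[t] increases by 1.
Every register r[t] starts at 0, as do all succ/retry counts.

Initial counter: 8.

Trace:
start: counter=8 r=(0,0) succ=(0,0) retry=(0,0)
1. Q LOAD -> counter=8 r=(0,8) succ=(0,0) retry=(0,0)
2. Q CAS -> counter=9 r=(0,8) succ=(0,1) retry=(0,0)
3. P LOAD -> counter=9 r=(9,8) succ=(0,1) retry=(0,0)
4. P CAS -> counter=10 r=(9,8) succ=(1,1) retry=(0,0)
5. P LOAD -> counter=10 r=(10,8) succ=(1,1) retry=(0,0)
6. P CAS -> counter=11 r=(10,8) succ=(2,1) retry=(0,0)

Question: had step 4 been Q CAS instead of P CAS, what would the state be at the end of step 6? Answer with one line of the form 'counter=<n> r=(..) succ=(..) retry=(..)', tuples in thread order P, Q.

counter=10 r=(9,8) succ=(1,1) retry=(0,1)

(re-executing from step 4 with the substitution; state before step 4: counter=9 r=(9,8) succ=(0,1) retry=(0,0))
4. Q CAS -> counter=9 r=(9,8) succ=(0,1) retry=(0,1)
5. P LOAD -> counter=9 r=(9,8) succ=(0,1) retry=(0,1)
6. P CAS -> counter=10 r=(9,8) succ=(1,1) retry=(0,1)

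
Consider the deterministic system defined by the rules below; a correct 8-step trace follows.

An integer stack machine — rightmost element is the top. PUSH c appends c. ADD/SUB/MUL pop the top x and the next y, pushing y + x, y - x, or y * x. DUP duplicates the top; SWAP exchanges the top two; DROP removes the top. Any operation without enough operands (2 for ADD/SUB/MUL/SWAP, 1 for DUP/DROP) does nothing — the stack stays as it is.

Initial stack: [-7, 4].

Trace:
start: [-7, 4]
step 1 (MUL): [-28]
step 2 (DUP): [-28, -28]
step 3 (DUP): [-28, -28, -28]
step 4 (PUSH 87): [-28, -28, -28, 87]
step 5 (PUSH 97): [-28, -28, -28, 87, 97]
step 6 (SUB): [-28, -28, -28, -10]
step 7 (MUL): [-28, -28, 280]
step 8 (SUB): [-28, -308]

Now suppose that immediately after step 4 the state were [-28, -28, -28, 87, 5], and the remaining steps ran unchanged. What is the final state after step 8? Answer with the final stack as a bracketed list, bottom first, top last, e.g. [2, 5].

[-28, -28, 7976]

state after step 4 := [-28, -28, -28, 87, 5]
step 5 (PUSH 97): [-28, -28, -28, 87, 5, 97]
step 6 (SUB): [-28, -28, -28, 87, -92]
step 7 (MUL): [-28, -28, -28, -8004]
step 8 (SUB): [-28, -28, 7976]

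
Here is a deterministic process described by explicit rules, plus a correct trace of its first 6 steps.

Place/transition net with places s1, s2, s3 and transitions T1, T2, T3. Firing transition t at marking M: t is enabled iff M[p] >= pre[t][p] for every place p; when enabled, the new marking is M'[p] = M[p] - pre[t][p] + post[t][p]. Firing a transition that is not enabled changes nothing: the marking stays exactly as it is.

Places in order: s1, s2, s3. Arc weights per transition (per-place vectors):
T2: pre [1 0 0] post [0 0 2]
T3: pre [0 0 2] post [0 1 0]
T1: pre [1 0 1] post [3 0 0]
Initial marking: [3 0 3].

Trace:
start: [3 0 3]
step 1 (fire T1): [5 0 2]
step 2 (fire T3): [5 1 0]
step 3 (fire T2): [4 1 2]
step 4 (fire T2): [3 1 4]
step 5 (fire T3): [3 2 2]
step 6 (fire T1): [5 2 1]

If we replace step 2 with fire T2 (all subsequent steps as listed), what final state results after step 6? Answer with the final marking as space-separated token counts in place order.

(re-executing from step 2 with the substitution; state before step 2: [5 0 2])
step 2 (fire T2): [4 0 4]
step 3 (fire T2): [3 0 6]
step 4 (fire T2): [2 0 8]
step 5 (fire T3): [2 1 6]
step 6 (fire T1): [4 1 5]

4 1 5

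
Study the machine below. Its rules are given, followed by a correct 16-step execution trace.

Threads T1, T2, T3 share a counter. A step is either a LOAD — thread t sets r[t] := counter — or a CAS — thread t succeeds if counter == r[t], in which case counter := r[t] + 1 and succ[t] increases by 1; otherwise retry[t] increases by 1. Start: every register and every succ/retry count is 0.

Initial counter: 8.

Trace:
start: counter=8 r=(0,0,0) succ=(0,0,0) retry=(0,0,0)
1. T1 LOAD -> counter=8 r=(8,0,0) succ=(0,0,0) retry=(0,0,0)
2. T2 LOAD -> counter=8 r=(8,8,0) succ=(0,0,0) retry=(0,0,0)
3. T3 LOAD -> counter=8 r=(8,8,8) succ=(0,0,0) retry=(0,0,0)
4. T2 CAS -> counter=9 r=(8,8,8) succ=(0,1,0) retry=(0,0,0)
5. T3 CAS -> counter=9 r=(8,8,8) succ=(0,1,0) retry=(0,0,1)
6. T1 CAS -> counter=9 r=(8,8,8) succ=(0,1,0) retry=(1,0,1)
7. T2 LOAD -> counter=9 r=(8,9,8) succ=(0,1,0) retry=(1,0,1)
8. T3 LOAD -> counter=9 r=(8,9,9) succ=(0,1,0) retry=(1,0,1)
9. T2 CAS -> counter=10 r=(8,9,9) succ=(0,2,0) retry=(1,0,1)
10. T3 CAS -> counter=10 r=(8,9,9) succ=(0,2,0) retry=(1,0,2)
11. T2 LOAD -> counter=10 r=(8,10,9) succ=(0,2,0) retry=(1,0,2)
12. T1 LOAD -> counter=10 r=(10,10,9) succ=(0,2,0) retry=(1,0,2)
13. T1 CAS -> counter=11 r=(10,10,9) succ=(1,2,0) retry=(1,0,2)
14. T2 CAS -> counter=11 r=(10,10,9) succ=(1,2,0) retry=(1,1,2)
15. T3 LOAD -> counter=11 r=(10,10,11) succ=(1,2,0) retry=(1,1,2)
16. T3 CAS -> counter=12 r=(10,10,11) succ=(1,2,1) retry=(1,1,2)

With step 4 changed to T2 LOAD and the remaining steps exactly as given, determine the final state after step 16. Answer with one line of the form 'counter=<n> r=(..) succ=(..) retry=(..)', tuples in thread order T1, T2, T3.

counter=12 r=(10,10,11) succ=(1,1,2) retry=(1,1,1)

(re-executing from step 4 with the substitution; state before step 4: counter=8 r=(8,8,8) succ=(0,0,0) retry=(0,0,0))
4. T2 LOAD -> counter=8 r=(8,8,8) succ=(0,0,0) retry=(0,0,0)
5. T3 CAS -> counter=9 r=(8,8,8) succ=(0,0,1) retry=(0,0,0)
6. T1 CAS -> counter=9 r=(8,8,8) succ=(0,0,1) retry=(1,0,0)
7. T2 LOAD -> counter=9 r=(8,9,8) succ=(0,0,1) retry=(1,0,0)
8. T3 LOAD -> counter=9 r=(8,9,9) succ=(0,0,1) retry=(1,0,0)
9. T2 CAS -> counter=10 r=(8,9,9) succ=(0,1,1) retry=(1,0,0)
10. T3 CAS -> counter=10 r=(8,9,9) succ=(0,1,1) retry=(1,0,1)
11. T2 LOAD -> counter=10 r=(8,10,9) succ=(0,1,1) retry=(1,0,1)
12. T1 LOAD -> counter=10 r=(10,10,9) succ=(0,1,1) retry=(1,0,1)
13. T1 CAS -> counter=11 r=(10,10,9) succ=(1,1,1) retry=(1,0,1)
14. T2 CAS -> counter=11 r=(10,10,9) succ=(1,1,1) retry=(1,1,1)
15. T3 LOAD -> counter=11 r=(10,10,11) succ=(1,1,1) retry=(1,1,1)
16. T3 CAS -> counter=12 r=(10,10,11) succ=(1,1,2) retry=(1,1,1)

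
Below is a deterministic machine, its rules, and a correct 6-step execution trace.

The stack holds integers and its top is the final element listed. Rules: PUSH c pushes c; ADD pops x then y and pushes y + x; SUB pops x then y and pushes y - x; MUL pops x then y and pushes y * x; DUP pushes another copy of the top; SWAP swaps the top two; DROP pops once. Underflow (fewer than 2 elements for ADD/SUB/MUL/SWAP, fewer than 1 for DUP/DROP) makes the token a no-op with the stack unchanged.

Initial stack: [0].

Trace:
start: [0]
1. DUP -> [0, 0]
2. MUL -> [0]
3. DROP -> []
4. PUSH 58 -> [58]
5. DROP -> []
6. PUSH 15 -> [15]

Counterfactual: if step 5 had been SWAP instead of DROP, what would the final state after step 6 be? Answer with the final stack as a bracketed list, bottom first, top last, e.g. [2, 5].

(re-executing from step 5 with the substitution; state before step 5: [58])
5. SWAP -> [58]
6. PUSH 15 -> [58, 15]

[58, 15]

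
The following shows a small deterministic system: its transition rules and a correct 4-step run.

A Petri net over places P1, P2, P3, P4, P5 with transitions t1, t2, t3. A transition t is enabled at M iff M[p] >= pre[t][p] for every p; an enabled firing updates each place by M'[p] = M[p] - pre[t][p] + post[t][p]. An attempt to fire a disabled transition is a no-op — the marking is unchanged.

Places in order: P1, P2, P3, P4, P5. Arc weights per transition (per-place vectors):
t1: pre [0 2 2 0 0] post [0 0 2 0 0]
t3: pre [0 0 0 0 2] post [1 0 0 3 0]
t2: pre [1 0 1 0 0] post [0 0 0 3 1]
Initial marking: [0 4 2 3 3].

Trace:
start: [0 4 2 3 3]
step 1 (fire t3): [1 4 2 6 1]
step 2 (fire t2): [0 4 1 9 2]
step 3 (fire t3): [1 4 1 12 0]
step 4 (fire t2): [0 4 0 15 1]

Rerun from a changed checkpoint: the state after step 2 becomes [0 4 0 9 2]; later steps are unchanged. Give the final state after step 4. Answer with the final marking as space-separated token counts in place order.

1 4 0 12 0

state after step 2 := [0 4 0 9 2]
step 3 (fire t3): [1 4 0 12 0]
step 4 (fire t2): [1 4 0 12 0]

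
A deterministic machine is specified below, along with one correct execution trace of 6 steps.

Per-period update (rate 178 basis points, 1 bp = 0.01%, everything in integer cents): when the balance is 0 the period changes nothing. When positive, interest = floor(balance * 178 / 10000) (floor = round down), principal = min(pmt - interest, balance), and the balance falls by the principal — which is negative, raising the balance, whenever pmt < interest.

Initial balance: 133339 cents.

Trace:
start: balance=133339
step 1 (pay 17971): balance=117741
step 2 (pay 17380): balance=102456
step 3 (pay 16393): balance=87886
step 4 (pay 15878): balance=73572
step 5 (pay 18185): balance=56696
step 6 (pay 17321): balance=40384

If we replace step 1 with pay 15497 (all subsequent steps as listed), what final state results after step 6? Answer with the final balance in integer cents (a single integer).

43086

(re-executing from step 1 with the substitution; state before step 1: balance=133339)
step 1 (pay 15497): balance=120215
step 2 (pay 17380): balance=104974
step 3 (pay 16393): balance=90449
step 4 (pay 15878): balance=76180
step 5 (pay 18185): balance=59351
step 6 (pay 17321): balance=43086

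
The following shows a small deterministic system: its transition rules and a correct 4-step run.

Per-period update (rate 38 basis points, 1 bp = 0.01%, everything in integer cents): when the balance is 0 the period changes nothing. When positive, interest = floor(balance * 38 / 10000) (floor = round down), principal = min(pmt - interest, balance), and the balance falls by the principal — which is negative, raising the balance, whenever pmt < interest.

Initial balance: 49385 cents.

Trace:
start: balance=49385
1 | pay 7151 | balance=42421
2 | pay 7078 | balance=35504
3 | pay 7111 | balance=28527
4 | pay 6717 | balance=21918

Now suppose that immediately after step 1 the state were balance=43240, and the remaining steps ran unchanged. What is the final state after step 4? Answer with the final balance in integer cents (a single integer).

22747

state after step 1 := balance=43240
2 | pay 7078 | balance=36326
3 | pay 7111 | balance=29353
4 | pay 6717 | balance=22747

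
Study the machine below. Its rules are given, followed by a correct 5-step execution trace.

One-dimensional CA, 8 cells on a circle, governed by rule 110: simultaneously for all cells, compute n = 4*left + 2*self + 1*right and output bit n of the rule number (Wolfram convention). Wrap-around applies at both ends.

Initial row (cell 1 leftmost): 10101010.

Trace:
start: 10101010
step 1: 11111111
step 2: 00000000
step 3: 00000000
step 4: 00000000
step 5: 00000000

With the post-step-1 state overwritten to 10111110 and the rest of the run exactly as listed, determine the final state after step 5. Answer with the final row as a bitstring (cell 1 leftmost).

state after step 1 := 10111110
step 2: 11100011
step 3: 00100110
step 4: 01101110
step 5: 11111010

11111010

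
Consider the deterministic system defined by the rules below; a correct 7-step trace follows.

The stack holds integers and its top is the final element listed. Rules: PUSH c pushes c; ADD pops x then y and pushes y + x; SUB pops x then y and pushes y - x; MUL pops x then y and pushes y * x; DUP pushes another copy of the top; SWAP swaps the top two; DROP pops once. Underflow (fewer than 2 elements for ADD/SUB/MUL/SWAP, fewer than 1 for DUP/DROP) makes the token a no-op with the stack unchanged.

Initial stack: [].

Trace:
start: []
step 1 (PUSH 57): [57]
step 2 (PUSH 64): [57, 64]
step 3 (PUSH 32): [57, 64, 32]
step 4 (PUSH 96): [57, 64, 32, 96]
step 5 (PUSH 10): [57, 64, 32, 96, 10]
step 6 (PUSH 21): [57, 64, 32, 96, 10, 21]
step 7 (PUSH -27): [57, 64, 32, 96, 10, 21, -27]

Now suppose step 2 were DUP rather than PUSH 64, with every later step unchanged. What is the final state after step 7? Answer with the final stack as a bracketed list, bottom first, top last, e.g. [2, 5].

(re-executing from step 2 with the substitution; state before step 2: [57])
step 2 (DUP): [57, 57]
step 3 (PUSH 32): [57, 57, 32]
step 4 (PUSH 96): [57, 57, 32, 96]
step 5 (PUSH 10): [57, 57, 32, 96, 10]
step 6 (PUSH 21): [57, 57, 32, 96, 10, 21]
step 7 (PUSH -27): [57, 57, 32, 96, 10, 21, -27]

[57, 57, 32, 96, 10, 21, -27]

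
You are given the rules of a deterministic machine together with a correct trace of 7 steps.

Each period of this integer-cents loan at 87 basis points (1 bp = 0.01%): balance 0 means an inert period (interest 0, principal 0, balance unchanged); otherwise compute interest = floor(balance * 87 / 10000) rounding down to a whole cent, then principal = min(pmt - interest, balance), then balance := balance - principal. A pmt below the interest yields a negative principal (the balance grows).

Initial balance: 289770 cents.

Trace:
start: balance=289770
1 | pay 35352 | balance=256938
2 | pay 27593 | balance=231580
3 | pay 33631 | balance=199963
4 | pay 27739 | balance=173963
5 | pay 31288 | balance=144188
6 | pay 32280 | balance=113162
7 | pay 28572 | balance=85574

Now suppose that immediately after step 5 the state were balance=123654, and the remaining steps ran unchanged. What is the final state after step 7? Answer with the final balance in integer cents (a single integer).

state after step 5 := balance=123654
6 | pay 32280 | balance=92449
7 | pay 28572 | balance=64681

64681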